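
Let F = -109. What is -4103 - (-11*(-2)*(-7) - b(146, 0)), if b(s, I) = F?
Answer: -4058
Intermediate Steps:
b(s, I) = -109
-4103 - (-11*(-2)*(-7) - b(146, 0)) = -4103 - (-11*(-2)*(-7) - 1*(-109)) = -4103 - (22*(-7) + 109) = -4103 - (-154 + 109) = -4103 - 1*(-45) = -4103 + 45 = -4058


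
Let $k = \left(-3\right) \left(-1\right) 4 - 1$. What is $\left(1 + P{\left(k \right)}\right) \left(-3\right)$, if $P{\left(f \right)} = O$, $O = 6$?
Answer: $-21$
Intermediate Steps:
$k = 11$ ($k = 3 \cdot 4 - 1 = 12 - 1 = 11$)
$P{\left(f \right)} = 6$
$\left(1 + P{\left(k \right)}\right) \left(-3\right) = \left(1 + 6\right) \left(-3\right) = 7 \left(-3\right) = -21$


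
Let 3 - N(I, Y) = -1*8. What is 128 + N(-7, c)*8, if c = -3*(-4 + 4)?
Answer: 216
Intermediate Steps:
c = 0 (c = -3*0 = 0)
N(I, Y) = 11 (N(I, Y) = 3 - (-1)*8 = 3 - 1*(-8) = 3 + 8 = 11)
128 + N(-7, c)*8 = 128 + 11*8 = 128 + 88 = 216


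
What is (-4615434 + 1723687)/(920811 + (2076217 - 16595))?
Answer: -2891747/2980433 ≈ -0.97024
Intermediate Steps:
(-4615434 + 1723687)/(920811 + (2076217 - 16595)) = -2891747/(920811 + 2059622) = -2891747/2980433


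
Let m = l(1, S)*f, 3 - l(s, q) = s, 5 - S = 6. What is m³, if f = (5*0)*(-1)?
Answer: 0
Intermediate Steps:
S = -1 (S = 5 - 1*6 = 5 - 6 = -1)
l(s, q) = 3 - s
f = 0 (f = 0*(-1) = 0)
m = 0 (m = (3 - 1*1)*0 = (3 - 1)*0 = 2*0 = 0)
m³ = 0³ = 0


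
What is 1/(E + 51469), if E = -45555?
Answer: 1/5914 ≈ 0.00016909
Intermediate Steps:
1/(E + 51469) = 1/(-45555 + 51469) = 1/5914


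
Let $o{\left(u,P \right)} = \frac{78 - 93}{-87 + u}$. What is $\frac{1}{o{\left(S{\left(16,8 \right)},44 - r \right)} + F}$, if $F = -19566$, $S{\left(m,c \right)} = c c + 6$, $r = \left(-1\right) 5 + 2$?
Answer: $- \frac{17}{332607} \approx -5.1111 \cdot 10^{-5}$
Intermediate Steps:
$r = -3$ ($r = -5 + 2 = -3$)
$S{\left(m,c \right)} = 6 + c^{2}$ ($S{\left(m,c \right)} = c^{2} + 6 = 6 + c^{2}$)
$o{\left(u,P \right)} = - \frac{15}{-87 + u}$
$\frac{1}{o{\left(S{\left(16,8 \right)},44 - r \right)} + F} = \frac{1}{- \frac{15}{-87 + \left(6 + 8^{2}\right)} - 19566} = \frac{1}{- \frac{15}{-87 + \left(6 + 64\right)} - 19566} = \frac{1}{- \frac{15}{-87 + 70} - 19566} = \frac{1}{- \frac{15}{-17} - 19566} = \frac{1}{\left(-15\right) \left(- \frac{1}{17}\right) - 19566} = \frac{1}{\frac{15}{17} - 19566} = \frac{1}{- \frac{332607}{17}} = - \frac{17}{332607}$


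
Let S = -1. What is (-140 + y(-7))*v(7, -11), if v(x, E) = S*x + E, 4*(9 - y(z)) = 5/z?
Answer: 32967/14 ≈ 2354.8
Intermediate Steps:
y(z) = 9 - 5/(4*z)
v(x, E) = E - x (v(x, E) = -x + E = E - x)
(-140 + y(-7))*v(7, -11) = (-140 + (9 - 5/4/(-7)))*(-11 - 1*7) = (-140 + (9 - 5/4*(-1/7)))*(-11 - 7) = (-140 + (9 + 5/28))*(-18) = (-140 + 257/28)*(-18) = -3663/28*(-18) = 32967/14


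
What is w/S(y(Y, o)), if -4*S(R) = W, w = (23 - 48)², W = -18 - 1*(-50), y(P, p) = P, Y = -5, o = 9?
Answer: -625/8 ≈ -78.125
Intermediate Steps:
W = 32 (W = -18 + 50 = 32)
w = 625 (w = (-25)² = 625)
S(R) = -8 (S(R) = -¼*32 = -8)
w/S(y(Y, o)) = 625/(-8) = 625*(-⅛) = -625/8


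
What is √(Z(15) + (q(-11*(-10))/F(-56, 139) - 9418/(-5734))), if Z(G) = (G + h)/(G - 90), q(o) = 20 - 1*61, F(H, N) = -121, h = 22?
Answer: √332984627241/473055 ≈ 1.2198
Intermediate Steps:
q(o) = -41 (q(o) = 20 - 61 = -41)
Z(G) = (22 + G)/(-90 + G) (Z(G) = (G + 22)/(G - 90) = (22 + G)/(-90 + G))
√(Z(15) + (q(-11*(-10))/F(-56, 139) - 9418/(-5734))) = √((22 + 15)/(-90 + 15) + (-41/(-121) - 9418/(-5734))) = √(37/(-75) + (-41*(-1/121) - 9418*(-1/5734))) = √(-1/75*37 + (41/121 + 4709/2867)) = √(-37/75 + 687336/346907) = √(38714641/26018025) = √332984627241/473055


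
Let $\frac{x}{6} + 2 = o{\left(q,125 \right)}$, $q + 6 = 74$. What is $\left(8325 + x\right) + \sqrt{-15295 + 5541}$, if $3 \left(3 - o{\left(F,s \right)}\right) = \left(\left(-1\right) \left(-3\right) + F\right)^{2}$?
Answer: $-1751 + i \sqrt{9754} \approx -1751.0 + 98.762 i$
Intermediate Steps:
$q = 68$ ($q = -6 + 74 = 68$)
$o{\left(F,s \right)} = 3 - \frac{\left(3 + F\right)^{2}}{3}$ ($o{\left(F,s \right)} = 3 - \frac{\left(\left(-1\right) \left(-3\right) + F\right)^{2}}{3} = 3 - \frac{\left(3 + F\right)^{2}}{3}$)
$x = -10076$ ($x = -12 + 6 \left(3 - \frac{\left(3 + 68\right)^{2}}{3}\right) = -12 + 6 \left(3 - \frac{71^{2}}{3}\right) = -12 + 6 \left(3 - \frac{5041}{3}\right) = -12 + 6 \left(- \frac{5032}{3}\right) = -12 - 10064 = -10076$)
$\left(8325 + x\right) + \sqrt{-15295 + 5541} = \left(8325 - 10076\right) + \sqrt{-15295 + 5541} = -1751 + \sqrt{-9754} = -1751 + i \sqrt{9754}$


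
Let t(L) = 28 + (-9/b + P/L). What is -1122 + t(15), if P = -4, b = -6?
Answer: -32783/30 ≈ -1092.8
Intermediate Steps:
t(L) = 59/2 - 4/L (t(L) = 28 + (-9/(-6) - 4/L) = 28 + (-9*(-1/6) - 4/L) = 28 + (3/2 - 4/L) = 59/2 - 4/L)
-1122 + t(15) = -1122 + (59/2 - 4/15) = -1122 + 877/30 = -32783/30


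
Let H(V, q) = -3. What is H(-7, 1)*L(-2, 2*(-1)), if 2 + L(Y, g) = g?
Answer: 12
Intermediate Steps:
L(Y, g) = -2 + g
H(-7, 1)*L(-2, 2*(-1)) = -3*(-2 + 2*(-1)) = -3*(-2 - 2) = -3*(-4) = 12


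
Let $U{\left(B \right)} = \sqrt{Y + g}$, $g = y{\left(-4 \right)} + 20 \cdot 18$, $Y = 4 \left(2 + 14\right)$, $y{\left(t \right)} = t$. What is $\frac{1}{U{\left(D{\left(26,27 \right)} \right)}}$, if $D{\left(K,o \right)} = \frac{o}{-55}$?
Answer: $\frac{\sqrt{105}}{210} \approx 0.048795$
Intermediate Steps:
$D{\left(K,o \right)} = - \frac{o}{55}$ ($D{\left(K,o \right)} = o \left(- \frac{1}{55}\right) = - \frac{o}{55}$)
$Y = 64$ ($Y = 4 \cdot 16 = 64$)
$g = 356$ ($g = -4 + 20 \cdot 18 = -4 + 360 = 356$)
$U{\left(B \right)} = 2 \sqrt{105}$ ($U{\left(B \right)} = \sqrt{64 + 356} = \sqrt{420} = 2 \sqrt{105}$)
$\frac{1}{U{\left(D{\left(26,27 \right)} \right)}} = \frac{1}{2 \sqrt{105}} = \frac{\sqrt{105}}{210}$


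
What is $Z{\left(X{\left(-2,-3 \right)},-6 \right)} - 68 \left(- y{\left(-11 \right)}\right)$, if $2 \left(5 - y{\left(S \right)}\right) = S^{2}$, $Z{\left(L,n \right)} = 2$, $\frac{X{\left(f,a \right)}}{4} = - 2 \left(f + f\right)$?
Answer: $-3772$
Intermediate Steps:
$X{\left(f,a \right)} = - 16 f$ ($X{\left(f,a \right)} = 4 \left(- 2 \left(f + f\right)\right) = 4 \left(- 2 \cdot 2 f\right) = 4 \left(- 4 f\right) = - 16 f$)
$y{\left(S \right)} = 5 - \frac{S^{2}}{2}$
$Z{\left(X{\left(-2,-3 \right)},-6 \right)} - 68 \left(- y{\left(-11 \right)}\right) = 2 - 68 \left(- (5 - \frac{\left(-11\right)^{2}}{2})\right) = 2 - 68 \left(- (5 - \frac{121}{2})\right) = 2 - 68 \left(\left(-1\right) \left(- \frac{111}{2}\right)\right) = 2 - 3774 = -3772$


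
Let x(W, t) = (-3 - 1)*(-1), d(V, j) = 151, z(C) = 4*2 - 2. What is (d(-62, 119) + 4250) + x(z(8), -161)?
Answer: 4405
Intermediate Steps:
z(C) = 6 (z(C) = 8 - 2 = 6)
x(W, t) = 4 (x(W, t) = -4*(-1) = 4)
(d(-62, 119) + 4250) + x(z(8), -161) = (151 + 4250) + 4 = 4401 + 4 = 4405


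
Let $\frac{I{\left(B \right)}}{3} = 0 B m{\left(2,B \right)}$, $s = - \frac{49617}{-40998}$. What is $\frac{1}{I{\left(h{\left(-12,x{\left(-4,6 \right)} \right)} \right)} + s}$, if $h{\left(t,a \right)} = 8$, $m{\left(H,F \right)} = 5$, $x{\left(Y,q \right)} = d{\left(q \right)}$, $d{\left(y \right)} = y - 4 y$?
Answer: $\frac{13666}{16539} \approx 0.82629$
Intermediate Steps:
$d{\left(y \right)} = - 3 y$
$x{\left(Y,q \right)} = - 3 q$
$s = \frac{16539}{13666}$ ($s = \left(-49617\right) \left(- \frac{1}{40998}\right) = \frac{16539}{13666} \approx 1.2102$)
$I{\left(B \right)} = 0$ ($I{\left(B \right)} = 3 \cdot 0 B 5 = 3 \cdot 0 \cdot 5 = 3 \cdot 0 = 0$)
$\frac{1}{I{\left(h{\left(-12,x{\left(-4,6 \right)} \right)} \right)} + s} = \frac{1}{0 + \frac{16539}{13666}} = \frac{1}{\frac{16539}{13666}} = \frac{13666}{16539}$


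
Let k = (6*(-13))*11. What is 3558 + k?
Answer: 2700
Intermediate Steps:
k = -858 (k = -78*11 = -858)
3558 + k = 3558 - 858 = 2700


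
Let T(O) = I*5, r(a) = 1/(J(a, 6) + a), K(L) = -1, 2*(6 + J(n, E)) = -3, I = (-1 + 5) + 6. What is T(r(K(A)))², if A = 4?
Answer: 2500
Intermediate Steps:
I = 10 (I = 4 + 6 = 10)
J(n, E) = -15/2 (J(n, E) = -6 + (½)*(-3) = -6 - 3/2 = -15/2)
r(a) = 1/(-15/2 + a)
T(O) = 50 (T(O) = 10*5 = 50)
T(r(K(A)))² = 50² = 2500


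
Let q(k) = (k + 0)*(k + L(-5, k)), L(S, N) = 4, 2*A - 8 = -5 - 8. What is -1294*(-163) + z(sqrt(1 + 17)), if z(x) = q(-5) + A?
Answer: 421849/2 ≈ 2.1092e+5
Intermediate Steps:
A = -5/2 (A = 4 + (-5 - 8)/2 = 4 + (1/2)*(-13) = 4 - 13/2 = -5/2 ≈ -2.5000)
q(k) = k*(4 + k) (q(k) = (k + 0)*(k + 4) = k*(4 + k))
z(x) = 5/2 (z(x) = -5*(4 - 5) - 5/2 = -5*(-1) - 5/2 = 5 - 5/2 = 5/2)
-1294*(-163) + z(sqrt(1 + 17)) = -1294*(-163) + 5/2 = 210922 + 5/2 = 421849/2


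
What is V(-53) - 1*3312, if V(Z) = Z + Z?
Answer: -3418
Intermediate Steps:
V(Z) = 2*Z
V(-53) - 1*3312 = 2*(-53) - 1*3312 = -106 - 3312 = -3418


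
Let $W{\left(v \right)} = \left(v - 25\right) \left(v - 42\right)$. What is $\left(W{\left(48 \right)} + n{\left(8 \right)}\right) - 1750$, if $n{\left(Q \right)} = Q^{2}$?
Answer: $-1548$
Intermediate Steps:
$W{\left(v \right)} = \left(-42 + v\right) \left(-25 + v\right)$ ($W{\left(v \right)} = \left(-25 + v\right) \left(-42 + v\right) = \left(-42 + v\right) \left(-25 + v\right)$)
$\left(W{\left(48 \right)} + n{\left(8 \right)}\right) - 1750 = \left(\left(1050 + 48^{2} - 3216\right) + 8^{2}\right) - 1750 = \left(\left(1050 + 2304 - 3216\right) + 64\right) - 1750 = \left(138 + 64\right) - 1750 = 202 - 1750 = -1548$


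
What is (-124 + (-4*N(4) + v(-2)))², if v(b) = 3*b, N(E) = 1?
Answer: 17956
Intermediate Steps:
(-124 + (-4*N(4) + v(-2)))² = (-124 + (-4*1 + 3*(-2)))² = (-124 + (-4 - 6))² = (-124 - 10)² = (-134)² = 17956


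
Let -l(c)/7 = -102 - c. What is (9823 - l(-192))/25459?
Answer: 10453/25459 ≈ 0.41058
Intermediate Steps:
l(c) = 714 + 7*c (l(c) = -7*(-102 - c) = 714 + 7*c)
(9823 - l(-192))/25459 = (9823 - (714 + 7*(-192)))/25459 = (9823 - (714 - 1344))*(1/25459) = (9823 - 1*(-630))*(1/25459) = (9823 + 630)*(1/25459) = 10453*(1/25459) = 10453/25459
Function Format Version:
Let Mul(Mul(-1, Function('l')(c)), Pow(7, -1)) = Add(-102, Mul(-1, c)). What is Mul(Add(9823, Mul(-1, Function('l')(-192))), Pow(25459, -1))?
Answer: Rational(10453, 25459) ≈ 0.41058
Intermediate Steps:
Function('l')(c) = Add(714, Mul(7, c)) (Function('l')(c) = Mul(-7, Add(-102, Mul(-1, c))) = Add(714, Mul(7, c)))
Mul(Add(9823, Mul(-1, Function('l')(-192))), Pow(25459, -1)) = Mul(Add(9823, Mul(-1, Add(714, Mul(7, -192)))), Pow(25459, -1)) = Mul(Add(9823, Mul(-1, Add(714, -1344))), Rational(1, 25459)) = Mul(Add(9823, Mul(-1, -630)), Rational(1, 25459)) = Mul(Add(9823, 630), Rational(1, 25459)) = Mul(10453, Rational(1, 25459)) = Rational(10453, 25459)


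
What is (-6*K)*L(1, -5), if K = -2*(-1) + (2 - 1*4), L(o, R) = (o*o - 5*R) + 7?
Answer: 0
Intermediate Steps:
L(o, R) = 7 + o² - 5*R (L(o, R) = (o² - 5*R) + 7 = 7 + o² - 5*R)
K = 0 (K = 2 + (2 - 4) = 2 - 2 = 0)
(-6*K)*L(1, -5) = (-6*0)*(7 + 1² - 5*(-5)) = 0*(7 + 1 + 25) = 0*33 = 0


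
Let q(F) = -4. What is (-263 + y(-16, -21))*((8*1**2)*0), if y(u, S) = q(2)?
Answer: 0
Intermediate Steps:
y(u, S) = -4
(-263 + y(-16, -21))*((8*1**2)*0) = (-263 - 4)*((8*1**2)*0) = -267*8*1*0 = -2136*0 = -267*0 = 0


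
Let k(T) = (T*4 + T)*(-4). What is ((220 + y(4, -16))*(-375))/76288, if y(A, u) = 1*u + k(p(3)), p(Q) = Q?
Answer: -3375/4768 ≈ -0.70784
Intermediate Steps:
k(T) = -20*T (k(T) = (4*T + T)*(-4) = (5*T)*(-4) = -20*T)
y(A, u) = -60 + u (y(A, u) = 1*u - 20*3 = u - 60 = -60 + u)
((220 + y(4, -16))*(-375))/76288 = ((220 + (-60 - 16))*(-375))/76288 = ((220 - 76)*(-375))*(1/76288) = (144*(-375))*(1/76288) = -54000*1/76288 = -3375/4768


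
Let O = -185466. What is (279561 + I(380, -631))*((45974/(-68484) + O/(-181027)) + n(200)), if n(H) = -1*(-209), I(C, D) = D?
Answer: 180986980694029985/3099363267 ≈ 5.8395e+7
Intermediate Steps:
n(H) = 209
(279561 + I(380, -631))*((45974/(-68484) + O/(-181027)) + n(200)) = (279561 - 631)*((45974/(-68484) - 185466/(-181027)) + 209) = 278930*((45974*(-1/68484) - 185466*(-1/181027)) + 209) = 278930*((-22987/34242 + 185466/181027) + 209) = 278930*(2189459123/6198726534 + 209) = 278930*(1297723304729/6198726534) = 180986980694029985/3099363267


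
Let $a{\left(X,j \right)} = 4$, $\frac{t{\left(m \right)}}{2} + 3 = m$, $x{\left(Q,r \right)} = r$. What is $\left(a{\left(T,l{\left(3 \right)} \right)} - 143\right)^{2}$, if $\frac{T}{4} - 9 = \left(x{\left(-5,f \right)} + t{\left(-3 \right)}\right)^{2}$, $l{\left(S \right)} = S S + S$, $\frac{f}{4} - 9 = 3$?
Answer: $19321$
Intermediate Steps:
$f = 48$ ($f = 36 + 4 \cdot 3 = 36 + 12 = 48$)
$t{\left(m \right)} = -6 + 2 m$
$l{\left(S \right)} = S + S^{2}$ ($l{\left(S \right)} = S^{2} + S = S + S^{2}$)
$T = 5220$ ($T = 36 + 4 \left(48 + \left(-6 + 2 \left(-3\right)\right)\right)^{2} = 36 + 4 \left(48 - 12\right)^{2} = 36 + 4 \cdot 36^{2} = 36 + 4 \cdot 1296 = 36 + 5184 = 5220$)
$\left(a{\left(T,l{\left(3 \right)} \right)} - 143\right)^{2} = \left(4 - 143\right)^{2} = \left(-139\right)^{2} = 19321$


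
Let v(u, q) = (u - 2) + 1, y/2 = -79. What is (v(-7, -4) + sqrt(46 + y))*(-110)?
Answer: 880 - 440*I*sqrt(7) ≈ 880.0 - 1164.1*I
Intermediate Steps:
y = -158 (y = 2*(-79) = -158)
v(u, q) = -1 + u (v(u, q) = (-2 + u) + 1 = -1 + u)
(v(-7, -4) + sqrt(46 + y))*(-110) = ((-1 - 7) + sqrt(46 - 158))*(-110) = (-8 + sqrt(-112))*(-110) = (-8 + 4*I*sqrt(7))*(-110) = 880 - 440*I*sqrt(7)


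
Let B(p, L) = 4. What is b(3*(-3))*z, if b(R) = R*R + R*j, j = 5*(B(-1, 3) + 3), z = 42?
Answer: -9828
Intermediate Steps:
j = 35 (j = 5*(4 + 3) = 5*7 = 35)
b(R) = R² + 35*R (b(R) = R*R + R*35 = R² + 35*R)
b(3*(-3))*z = ((3*(-3))*(35 + 3*(-3)))*42 = -9*(35 - 9)*42 = -9*26*42 = -234*42 = -9828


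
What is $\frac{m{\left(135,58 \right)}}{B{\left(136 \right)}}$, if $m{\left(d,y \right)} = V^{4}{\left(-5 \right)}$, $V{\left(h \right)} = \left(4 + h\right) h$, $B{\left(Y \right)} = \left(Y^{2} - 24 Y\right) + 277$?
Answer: $\frac{625}{15509} \approx 0.040299$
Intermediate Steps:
$B{\left(Y \right)} = 277 + Y^{2} - 24 Y$
$V{\left(h \right)} = h \left(4 + h\right)$
$m{\left(d,y \right)} = 625$ ($m{\left(d,y \right)} = \left(- 5 \left(4 - 5\right)\right)^{4} = \left(\left(-5\right) \left(-1\right)\right)^{4} = 5^{4} = 625$)
$\frac{m{\left(135,58 \right)}}{B{\left(136 \right)}} = \frac{625}{277 + 136^{2} - 3264} = \frac{625}{277 + 18496 - 3264} = \frac{625}{15509}$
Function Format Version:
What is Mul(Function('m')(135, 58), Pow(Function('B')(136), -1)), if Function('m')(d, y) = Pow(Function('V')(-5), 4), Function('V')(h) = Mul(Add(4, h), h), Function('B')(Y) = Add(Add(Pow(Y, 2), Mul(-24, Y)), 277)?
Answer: Rational(625, 15509) ≈ 0.040299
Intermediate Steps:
Function('B')(Y) = Add(277, Pow(Y, 2), Mul(-24, Y))
Function('V')(h) = Mul(h, Add(4, h))
Function('m')(d, y) = 625 (Function('m')(d, y) = Pow(Mul(-5, Add(4, -5)), 4) = Pow(Mul(-5, -1), 4) = Pow(5, 4) = 625)
Mul(Function('m')(135, 58), Pow(Function('B')(136), -1)) = Mul(625, Pow(Add(277, Pow(136, 2), Mul(-24, 136)), -1)) = Mul(625, Pow(Add(277, 18496, -3264), -1)) = Mul(625, Pow(15509, -1)) = Mul(625, Rational(1, 15509)) = Rational(625, 15509)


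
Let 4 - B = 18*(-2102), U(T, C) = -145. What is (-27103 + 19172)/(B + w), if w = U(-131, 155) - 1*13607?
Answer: -7931/24088 ≈ -0.32925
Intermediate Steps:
w = -13752 (w = -145 - 1*13607 = -145 - 13607 = -13752)
B = 37840 (B = 4 - 18*(-2102) = 4 - 1*(-37836) = 4 + 37836 = 37840)
(-27103 + 19172)/(B + w) = (-27103 + 19172)/(37840 - 13752) = -7931/24088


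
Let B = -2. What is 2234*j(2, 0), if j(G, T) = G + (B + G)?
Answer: 4468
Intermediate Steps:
j(G, T) = -2 + 2*G (j(G, T) = G + (-2 + G) = -2 + 2*G)
2234*j(2, 0) = 2234*(-2 + 2*2) = 2234*(-2 + 4) = 2234*2 = 4468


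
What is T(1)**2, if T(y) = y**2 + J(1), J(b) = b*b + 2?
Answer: 16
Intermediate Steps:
J(b) = 2 + b**2 (J(b) = b**2 + 2 = 2 + b**2)
T(y) = 3 + y**2 (T(y) = y**2 + (2 + 1**2) = y**2 + (2 + 1) = y**2 + 3 = 3 + y**2)
T(1)**2 = (3 + 1**2)**2 = (3 + 1)**2 = 4**2 = 16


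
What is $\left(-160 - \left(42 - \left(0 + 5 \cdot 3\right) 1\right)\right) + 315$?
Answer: $128$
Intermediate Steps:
$\left(-160 - \left(42 - \left(0 + 5 \cdot 3\right) 1\right)\right) + 315 = \left(-160 - \left(42 - \left(0 + 15\right) 1\right)\right) + 315 = \left(-160 + \left(15 \cdot 1 - 42\right)\right) + 315 = \left(-160 + \left(15 - 42\right)\right) + 315 = \left(-160 - 27\right) + 315 = -187 + 315 = 128$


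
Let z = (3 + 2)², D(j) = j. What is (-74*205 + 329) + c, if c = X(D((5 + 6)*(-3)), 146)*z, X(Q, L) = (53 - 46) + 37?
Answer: -13741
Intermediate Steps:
X(Q, L) = 44 (X(Q, L) = 7 + 37 = 44)
z = 25 (z = 5² = 25)
c = 1100 (c = 44*25 = 1100)
(-74*205 + 329) + c = (-74*205 + 329) + 1100 = (-15170 + 329) + 1100 = -14841 + 1100 = -13741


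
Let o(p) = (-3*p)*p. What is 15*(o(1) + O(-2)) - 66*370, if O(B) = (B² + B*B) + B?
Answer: -24375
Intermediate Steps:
O(B) = B + 2*B² (O(B) = (B² + B²) + B = 2*B² + B = B + 2*B²)
o(p) = -3*p²
15*(o(1) + O(-2)) - 66*370 = 15*(-3*1² - 2*(1 + 2*(-2))) - 66*370 = 15*(-3*1 - 2*(1 - 4)) - 24420 = 15*(-3 - 2*(-3)) - 24420 = 15*(-3 + 6) - 24420 = 15*3 - 24420 = 45 - 24420 = -24375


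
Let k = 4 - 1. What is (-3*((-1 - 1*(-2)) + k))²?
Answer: 144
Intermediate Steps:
k = 3
(-3*((-1 - 1*(-2)) + k))² = (-3*((-1 - 1*(-2)) + 3))² = (-3*((-1 + 2) + 3))² = (-3*(1 + 3))² = (-3*4)² = (-12)² = 144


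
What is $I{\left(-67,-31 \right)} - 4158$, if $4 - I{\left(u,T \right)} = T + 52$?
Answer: $-4175$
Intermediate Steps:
$I{\left(u,T \right)} = -48 - T$ ($I{\left(u,T \right)} = 4 - \left(T + 52\right) = 4 - \left(52 + T\right) = -48 - T$)
$I{\left(-67,-31 \right)} - 4158 = \left(-48 - -31\right) - 4158 = \left(-48 + 31\right) - 4158 = -17 - 4158 = -4175$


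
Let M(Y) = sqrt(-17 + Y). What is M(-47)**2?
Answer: -64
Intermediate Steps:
M(-47)**2 = (sqrt(-17 - 47))**2 = (sqrt(-64))**2 = (8*I)**2 = -64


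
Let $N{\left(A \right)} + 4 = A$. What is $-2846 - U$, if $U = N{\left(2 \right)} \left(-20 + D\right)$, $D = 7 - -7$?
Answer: $-2858$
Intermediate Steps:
$N{\left(A \right)} = -4 + A$
$D = 14$ ($D = 7 + 7 = 14$)
$U = 12$ ($U = \left(-4 + 2\right) \left(-20 + 14\right) = \left(-2\right) \left(-6\right) = 12$)
$-2846 - U = -2846 - 12 = -2858$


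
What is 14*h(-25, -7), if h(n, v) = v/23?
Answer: -98/23 ≈ -4.2609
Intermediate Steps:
h(n, v) = v/23 (h(n, v) = v*(1/23) = v/23)
14*h(-25, -7) = 14*((1/23)*(-7)) = 14*(-7/23) = -98/23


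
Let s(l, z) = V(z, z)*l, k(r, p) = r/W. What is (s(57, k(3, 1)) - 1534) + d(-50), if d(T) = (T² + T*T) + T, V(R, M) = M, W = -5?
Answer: 16909/5 ≈ 3381.8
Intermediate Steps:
k(r, p) = -r/5 (k(r, p) = r/(-5) = r*(-⅕) = -r/5)
s(l, z) = l*z (s(l, z) = z*l = l*z)
d(T) = T + 2*T² (d(T) = (T² + T²) + T = 2*T² + T = T + 2*T²)
(s(57, k(3, 1)) - 1534) + d(-50) = (57*(-⅕*3) - 1534) - 50*(1 + 2*(-50)) = (57*(-⅗) - 1534) - 50*(1 - 100) = (-171/5 - 1534) - 50*(-99) = -7841/5 + 4950 = 16909/5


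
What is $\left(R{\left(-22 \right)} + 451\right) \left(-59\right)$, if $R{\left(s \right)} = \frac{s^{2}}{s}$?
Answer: $-25311$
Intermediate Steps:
$R{\left(s \right)} = s$
$\left(R{\left(-22 \right)} + 451\right) \left(-59\right) = \left(-22 + 451\right) \left(-59\right) = 429 \left(-59\right) = -25311$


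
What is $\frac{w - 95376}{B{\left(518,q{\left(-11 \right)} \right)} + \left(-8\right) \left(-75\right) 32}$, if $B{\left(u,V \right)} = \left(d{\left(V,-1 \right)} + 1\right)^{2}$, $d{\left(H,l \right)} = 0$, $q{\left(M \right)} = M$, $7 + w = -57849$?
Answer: $- \frac{153232}{19201} \approx -7.9804$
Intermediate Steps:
$w = -57856$ ($w = -7 - 57849 = -57856$)
$B{\left(u,V \right)} = 1$ ($B{\left(u,V \right)} = \left(0 + 1\right)^{2} = 1^{2} = 1$)
$\frac{w - 95376}{B{\left(518,q{\left(-11 \right)} \right)} + \left(-8\right) \left(-75\right) 32} = \frac{-57856 - 95376}{1 + \left(-8\right) \left(-75\right) 32} = - \frac{153232}{1 + 600 \cdot 32} = - \frac{153232}{1 + 19200} = - \frac{153232}{19201}$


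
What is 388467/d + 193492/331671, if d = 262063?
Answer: 179550332353/86918697273 ≈ 2.0657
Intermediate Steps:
388467/d + 193492/331671 = 388467/262063 + 193492/331671 = 179550332353/86918697273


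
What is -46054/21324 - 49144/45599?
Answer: -1573981501/486176538 ≈ -3.2375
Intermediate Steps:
-46054/21324 - 49144/45599 = -46054*1/21324 - 49144*1/45599 = -23027/10662 - 49144/45599 = -1573981501/486176538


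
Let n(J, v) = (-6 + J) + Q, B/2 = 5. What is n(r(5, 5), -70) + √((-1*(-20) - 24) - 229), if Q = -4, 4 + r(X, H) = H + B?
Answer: 1 + I*√233 ≈ 1.0 + 15.264*I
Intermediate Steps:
B = 10 (B = 2*5 = 10)
r(X, H) = 6 + H (r(X, H) = -4 + (H + 10) = -4 + (10 + H) = 6 + H)
n(J, v) = -10 + J (n(J, v) = (-6 + J) - 4 = -10 + J)
n(r(5, 5), -70) + √((-1*(-20) - 24) - 229) = (-10 + (6 + 5)) + √((-1*(-20) - 24) - 229) = (-10 + 11) + √((20 - 24) - 229) = 1 + √(-4 - 229) = 1 + √(-233) = 1 + I*√233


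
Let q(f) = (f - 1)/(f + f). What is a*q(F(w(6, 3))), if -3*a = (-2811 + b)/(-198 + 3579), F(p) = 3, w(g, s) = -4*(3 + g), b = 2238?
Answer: 191/10143 ≈ 0.018831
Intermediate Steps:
w(g, s) = -12 - 4*g
a = 191/3381 (a = -(-2811 + 2238)/(3*(-198 + 3579)) = -(-191)/3381 = -⅓*(-191/1127) = 191/3381 ≈ 0.056492)
q(f) = (-1 + f)/(2*f) (q(f) = (-1 + f)/((2*f)) = (-1 + f)*(1/(2*f)) = (-1 + f)/(2*f))
a*q(F(w(6, 3))) = 191*((½)*(-1 + 3)/3)/3381 = 191*((½)*(⅓)*2)/3381 = (191/3381)*(⅓) = 191/10143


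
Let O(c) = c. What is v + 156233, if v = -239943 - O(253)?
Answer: -83963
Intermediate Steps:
v = -240196 (v = -239943 - 1*253 = -239943 - 253 = -240196)
v + 156233 = -240196 + 156233 = -83963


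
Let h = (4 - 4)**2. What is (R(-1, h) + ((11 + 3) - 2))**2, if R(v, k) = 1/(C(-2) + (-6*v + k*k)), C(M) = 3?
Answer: 11881/81 ≈ 146.68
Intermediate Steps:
h = 0 (h = 0**2 = 0)
R(v, k) = 1/(3 + k**2 - 6*v) (R(v, k) = 1/(3 + (-6*v + k*k)) = 1/(3 + (-6*v + k**2)) = 1/(3 + (k**2 - 6*v)) = 1/(3 + k**2 - 6*v))
(R(-1, h) + ((11 + 3) - 2))**2 = (1/(3 + 0**2 - 6*(-1)) + ((11 + 3) - 2))**2 = (1/(3 + 0 + 6) + (14 - 2))**2 = (1/9 + 12)**2 = (109/9)**2 = 11881/81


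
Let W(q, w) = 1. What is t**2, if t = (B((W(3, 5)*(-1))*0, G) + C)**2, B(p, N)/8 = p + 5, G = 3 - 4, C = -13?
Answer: 531441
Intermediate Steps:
G = -1
B(p, N) = 40 + 8*p (B(p, N) = 8*(p + 5) = 8*(5 + p) = 40 + 8*p)
t = 729 (t = ((40 + 8*((1*(-1))*0)) - 13)**2 = ((40 + 8*(-1*0)) - 13)**2 = ((40 + 8*0) - 13)**2 = ((40 + 0) - 13)**2 = (40 - 13)**2 = 27**2 = 729)
t**2 = 729**2 = 531441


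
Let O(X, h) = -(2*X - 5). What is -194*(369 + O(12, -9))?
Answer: -67900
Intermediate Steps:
O(X, h) = 5 - 2*X (O(X, h) = -(-5 + 2*X) = 5 - 2*X)
-194*(369 + O(12, -9)) = -194*(369 + (5 - 2*12)) = -194*(369 + (5 - 24)) = -194*(369 - 19) = -194*350 = -67900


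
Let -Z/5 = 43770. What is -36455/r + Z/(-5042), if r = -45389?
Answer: 5058594380/114425669 ≈ 44.209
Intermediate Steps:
Z = -218850 (Z = -5*43770 = -218850)
-36455/r + Z/(-5042) = -36455/(-45389) - 218850/(-5042) = -36455*(-1/45389) - 218850*(-1/5042) = 36455/45389 + 109425/2521 = 5058594380/114425669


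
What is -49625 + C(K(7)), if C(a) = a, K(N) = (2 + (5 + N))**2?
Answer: -49429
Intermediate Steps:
K(N) = (7 + N)**2
-49625 + C(K(7)) = -49625 + (7 + 7)**2 = -49625 + 14**2 = -49625 + 196 = -49429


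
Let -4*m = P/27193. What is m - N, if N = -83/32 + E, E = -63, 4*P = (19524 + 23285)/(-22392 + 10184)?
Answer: 348404807937/5311554304 ≈ 65.594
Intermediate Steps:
P = -42809/48832 (P = ((19524 + 23285)/(-22392 + 10184))/4 = (42809/(-12208))/4 = (42809*(-1/12208))/4 = (¼)*(-42809/12208) = -42809/48832 ≈ -0.87666)
m = 42809/5311554304 (m = -(-42809)/(195328*27193) = -¼*(-42809/1327888576) = 42809/5311554304 ≈ 8.0596e-6)
N = -2099/32 (N = -83/32 - 63 = -2099/32 ≈ -65.594)
m - N = 42809/5311554304 - 1*(-2099/32) = 42809/5311554304 + 2099/32 = 348404807937/5311554304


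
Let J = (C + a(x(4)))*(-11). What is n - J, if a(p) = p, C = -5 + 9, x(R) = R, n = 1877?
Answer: 1965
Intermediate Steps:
C = 4
J = -88 (J = (4 + 4)*(-11) = 8*(-11) = -88)
n - J = 1877 - 1*(-88) = 1877 + 88 = 1965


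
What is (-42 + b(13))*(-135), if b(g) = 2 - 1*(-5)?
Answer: 4725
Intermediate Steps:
b(g) = 7 (b(g) = 2 + 5 = 7)
(-42 + b(13))*(-135) = (-42 + 7)*(-135) = -35*(-135) = 4725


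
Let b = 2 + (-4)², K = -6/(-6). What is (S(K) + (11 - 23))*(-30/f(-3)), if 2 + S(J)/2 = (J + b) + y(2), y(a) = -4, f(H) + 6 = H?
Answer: 140/3 ≈ 46.667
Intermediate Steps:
f(H) = -6 + H
K = 1 (K = -6*(-⅙) = 1)
b = 18 (b = 2 + 16 = 18)
S(J) = 24 + 2*J (S(J) = -4 + 2*((J + 18) - 4) = -4 + 2*((18 + J) - 4) = -4 + 2*(14 + J) = -4 + (28 + 2*J) = 24 + 2*J)
(S(K) + (11 - 23))*(-30/f(-3)) = ((24 + 2*1) + (11 - 23))*(-30/(-6 - 3)) = ((24 + 2) - 12)*(-30/(-9)) = (26 - 12)*(-30*(-⅑)) = 14*(10/3) = 140/3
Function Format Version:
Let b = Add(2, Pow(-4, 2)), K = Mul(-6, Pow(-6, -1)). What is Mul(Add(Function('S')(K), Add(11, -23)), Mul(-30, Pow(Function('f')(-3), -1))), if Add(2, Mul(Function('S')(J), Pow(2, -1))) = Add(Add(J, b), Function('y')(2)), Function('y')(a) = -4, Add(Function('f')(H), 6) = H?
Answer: Rational(140, 3) ≈ 46.667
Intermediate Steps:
Function('f')(H) = Add(-6, H)
K = 1 (K = Mul(-6, Rational(-1, 6)) = 1)
b = 18 (b = Add(2, 16) = 18)
Function('S')(J) = Add(24, Mul(2, J)) (Function('S')(J) = Add(-4, Mul(2, Add(Add(J, 18), -4))) = Add(-4, Mul(2, Add(Add(18, J), -4))) = Add(-4, Mul(2, Add(14, J))) = Add(-4, Add(28, Mul(2, J))) = Add(24, Mul(2, J)))
Mul(Add(Function('S')(K), Add(11, -23)), Mul(-30, Pow(Function('f')(-3), -1))) = Mul(Add(Add(24, Mul(2, 1)), Add(11, -23)), Mul(-30, Pow(Add(-6, -3), -1))) = Mul(Add(Add(24, 2), -12), Mul(-30, Pow(-9, -1))) = Mul(Add(26, -12), Mul(-30, Rational(-1, 9))) = Mul(14, Rational(10, 3)) = Rational(140, 3)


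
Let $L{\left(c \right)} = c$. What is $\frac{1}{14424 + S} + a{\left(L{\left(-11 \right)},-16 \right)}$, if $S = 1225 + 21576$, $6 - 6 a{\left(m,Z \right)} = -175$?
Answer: $\frac{6737731}{223350} \approx 30.167$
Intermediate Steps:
$a{\left(m,Z \right)} = \frac{181}{6}$ ($a{\left(m,Z \right)} = 1 - - \frac{175}{6} = 1 + \frac{175}{6} = \frac{181}{6}$)
$S = 22801$
$\frac{1}{14424 + S} + a{\left(L{\left(-11 \right)},-16 \right)} = \frac{1}{14424 + 22801} + \frac{181}{6} = \frac{1}{37225} + \frac{181}{6} = \frac{6737731}{223350}$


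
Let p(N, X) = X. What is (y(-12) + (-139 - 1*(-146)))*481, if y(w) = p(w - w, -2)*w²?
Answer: -135161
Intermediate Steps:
y(w) = -2*w²
(y(-12) + (-139 - 1*(-146)))*481 = (-2*(-12)² + (-139 - 1*(-146)))*481 = (-2*144 + (-139 + 146))*481 = (-288 + 7)*481 = -281*481 = -135161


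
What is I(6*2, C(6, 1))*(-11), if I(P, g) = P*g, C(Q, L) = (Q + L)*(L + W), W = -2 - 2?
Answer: 2772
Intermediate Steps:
W = -4
C(Q, L) = (-4 + L)*(L + Q) (C(Q, L) = (Q + L)*(L - 4) = (L + Q)*(-4 + L) = (-4 + L)*(L + Q))
I(6*2, C(6, 1))*(-11) = ((6*2)*(1² - 4*1 - 4*6 + 1*6))*(-11) = (12*(1 - 4 - 24 + 6))*(-11) = (12*(-21))*(-11) = -252*(-11) = 2772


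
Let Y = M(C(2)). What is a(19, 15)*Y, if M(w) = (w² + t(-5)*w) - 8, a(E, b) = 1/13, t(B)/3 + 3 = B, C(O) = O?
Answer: -4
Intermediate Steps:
t(B) = -9 + 3*B
a(E, b) = 1/13
M(w) = -8 + w² - 24*w (M(w) = (w² + (-9 + 3*(-5))*w) - 8 = (w² + (-9 - 15)*w) - 8 = (w² - 24*w) - 8 = -8 + w² - 24*w)
Y = -52 (Y = -8 + 2² - 24*2 = -8 + 4 - 48 = -52)
a(19, 15)*Y = (1/13)*(-52) = -4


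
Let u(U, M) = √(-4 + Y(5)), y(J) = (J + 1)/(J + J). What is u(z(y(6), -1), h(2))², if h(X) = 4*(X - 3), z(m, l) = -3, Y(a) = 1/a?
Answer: -19/5 ≈ -3.8000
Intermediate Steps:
y(J) = (1 + J)/(2*J) (y(J) = (1 + J)/((2*J)) = (1 + J)*(1/(2*J)) = (1 + J)/(2*J))
h(X) = -12 + 4*X (h(X) = 4*(-3 + X) = -12 + 4*X)
u(U, M) = I*√95/5 (u(U, M) = √(-4 + 1/5) = √(-4 + ⅕) = √(-19/5) = I*√95/5)
u(z(y(6), -1), h(2))² = (I*√95/5)² = -19/5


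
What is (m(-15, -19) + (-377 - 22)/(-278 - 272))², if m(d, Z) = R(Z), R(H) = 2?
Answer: 2247001/302500 ≈ 7.4281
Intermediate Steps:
m(d, Z) = 2
(m(-15, -19) + (-377 - 22)/(-278 - 272))² = (2 + (-377 - 22)/(-278 - 272))² = (2 - 399/(-550))² = (2 - 399*(-1/550))² = (2 + 399/550)² = (1499/550)² = 2247001/302500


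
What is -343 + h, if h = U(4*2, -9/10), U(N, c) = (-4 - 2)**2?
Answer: -307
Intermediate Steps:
U(N, c) = 36 (U(N, c) = (-6)**2 = 36)
h = 36
-343 + h = -343 + 36 = -307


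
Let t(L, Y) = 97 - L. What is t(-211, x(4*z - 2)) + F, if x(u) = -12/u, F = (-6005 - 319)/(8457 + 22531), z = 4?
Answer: 2384495/7747 ≈ 307.80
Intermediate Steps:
F = -1581/7747 (F = -6324/30988 = -6324*1/30988 = -1581/7747 ≈ -0.20408)
t(-211, x(4*z - 2)) + F = (97 - 1*(-211)) - 1581/7747 = (97 + 211) - 1581/7747 = 308 - 1581/7747 = 2384495/7747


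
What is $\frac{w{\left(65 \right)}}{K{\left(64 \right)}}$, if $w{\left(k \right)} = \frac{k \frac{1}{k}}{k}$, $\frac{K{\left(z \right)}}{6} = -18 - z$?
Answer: $- \frac{1}{31980} \approx -3.127 \cdot 10^{-5}$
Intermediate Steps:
$K{\left(z \right)} = -108 - 6 z$ ($K{\left(z \right)} = 6 \left(-18 - z\right) = -108 - 6 z$)
$w{\left(k \right)} = \frac{1}{k}$ ($w{\left(k \right)} = 1 \frac{1}{k} = \frac{1}{k}$)
$\frac{w{\left(65 \right)}}{K{\left(64 \right)}} = \frac{1}{65 \left(-108 - 384\right)} = \frac{1}{65 \left(-492\right)} = \frac{1}{65} \left(- \frac{1}{492}\right) = - \frac{1}{31980}$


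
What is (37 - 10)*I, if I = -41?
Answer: -1107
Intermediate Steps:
(37 - 10)*I = (37 - 10)*(-41) = 27*(-41) = -1107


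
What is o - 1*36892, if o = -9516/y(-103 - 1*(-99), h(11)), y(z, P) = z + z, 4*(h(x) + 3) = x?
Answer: -71405/2 ≈ -35703.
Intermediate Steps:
h(x) = -3 + x/4
y(z, P) = 2*z
o = 2379/2 (o = -9516*1/(2*(-103 - 1*(-99))) = -9516*1/(2*(-103 + 99)) = -9516/(2*(-4)) = -9516/(-8) = -9516*(-1/8) = 2379/2 ≈ 1189.5)
o - 1*36892 = 2379/2 - 1*36892 = 2379/2 - 36892 = -71405/2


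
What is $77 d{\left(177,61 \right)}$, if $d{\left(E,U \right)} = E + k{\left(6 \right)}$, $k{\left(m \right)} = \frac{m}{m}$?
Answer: $13706$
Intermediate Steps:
$k{\left(m \right)} = 1$
$d{\left(E,U \right)} = 1 + E$ ($d{\left(E,U \right)} = E + 1 = 1 + E$)
$77 d{\left(177,61 \right)} = 77 \left(1 + 177\right) = 77 \cdot 178 = 13706$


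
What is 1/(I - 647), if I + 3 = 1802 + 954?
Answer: 1/2106 ≈ 0.00047483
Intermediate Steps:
I = 2753 (I = -3 + (1802 + 954) = -3 + 2756 = 2753)
1/(I - 647) = 1/(2753 - 647) = 1/2106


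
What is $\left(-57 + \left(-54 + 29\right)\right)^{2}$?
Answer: $6724$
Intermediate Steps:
$\left(-57 + \left(-54 + 29\right)\right)^{2} = \left(-57 - 25\right)^{2} = \left(-82\right)^{2} = 6724$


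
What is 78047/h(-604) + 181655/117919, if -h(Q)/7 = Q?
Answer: 9971261533/498561532 ≈ 20.000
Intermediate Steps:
h(Q) = -7*Q
78047/h(-604) + 181655/117919 = 78047/((-7*(-604))) + 181655/117919 = 78047/4228 + 181655*(1/117919) = 78047*(1/4228) + 181655/117919 = 78047/4228 + 181655/117919 = 9971261533/498561532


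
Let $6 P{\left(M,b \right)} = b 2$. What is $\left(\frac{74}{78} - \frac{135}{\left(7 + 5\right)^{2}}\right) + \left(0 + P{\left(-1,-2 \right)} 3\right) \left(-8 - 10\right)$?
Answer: $\frac{22471}{624} \approx 36.011$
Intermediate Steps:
$P{\left(M,b \right)} = \frac{b}{3}$ ($P{\left(M,b \right)} = \frac{b 2}{6} = \frac{2 b}{6} = \frac{b}{3}$)
$\left(\frac{74}{78} - \frac{135}{\left(7 + 5\right)^{2}}\right) + \left(0 + P{\left(-1,-2 \right)} 3\right) \left(-8 - 10\right) = \left(\frac{74}{78} - \frac{135}{\left(7 + 5\right)^{2}}\right) + \left(0 + \frac{1}{3} \left(-2\right) 3\right) \left(-8 - 10\right) = \left(74 \cdot \frac{1}{78} - \frac{135}{12^{2}}\right) + \left(0 - 2\right) \left(-18\right) = \left(\frac{37}{39} - \frac{135}{144}\right) + \left(0 - 2\right) \left(-18\right) = \left(\frac{37}{39} - \frac{15}{16}\right) - -36 = \left(\frac{37}{39} - \frac{15}{16}\right) + 36 = \frac{7}{624} + 36 = \frac{22471}{624}$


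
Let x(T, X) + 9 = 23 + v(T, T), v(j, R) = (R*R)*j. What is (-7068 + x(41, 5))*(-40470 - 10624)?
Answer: -3161032498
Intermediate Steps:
v(j, R) = j*R² (v(j, R) = R²*j = j*R²)
x(T, X) = 14 + T³ (x(T, X) = -9 + (23 + T*T²) = -9 + (23 + T³) = 14 + T³)
(-7068 + x(41, 5))*(-40470 - 10624) = (-7068 + (14 + 41³))*(-40470 - 10624) = (-7068 + (14 + 68921))*(-51094) = (-7068 + 68935)*(-51094) = 61867*(-51094) = -3161032498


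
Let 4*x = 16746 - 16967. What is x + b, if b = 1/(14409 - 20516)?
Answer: -1349651/24428 ≈ -55.250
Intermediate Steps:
x = -221/4 (x = (16746 - 16967)/4 = (1/4)*(-221) = -221/4 ≈ -55.250)
b = -1/6107 (b = 1/(-6107) = -1/6107 ≈ -0.00016375)
x + b = -221/4 - 1/6107 = -1349651/24428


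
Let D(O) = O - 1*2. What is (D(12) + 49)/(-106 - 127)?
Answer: -59/233 ≈ -0.25322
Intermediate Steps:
D(O) = -2 + O (D(O) = O - 2 = -2 + O)
(D(12) + 49)/(-106 - 127) = ((-2 + 12) + 49)/(-106 - 127) = (10 + 49)/(-233) = 59*(-1/233) = -59/233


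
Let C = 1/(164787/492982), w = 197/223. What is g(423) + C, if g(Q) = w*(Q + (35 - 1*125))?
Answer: 1560018139/5249643 ≈ 297.17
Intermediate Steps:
w = 197/223 (w = 197*(1/223) = 197/223 ≈ 0.88341)
C = 70426/23541 (C = 1/(164787*(1/492982)) = 1/(23541/70426) = 70426/23541 ≈ 2.9916)
g(Q) = -17730/223 + 197*Q/223 (g(Q) = 197*(Q + (35 - 1*125))/223 = 197*(Q + (35 - 125))/223 = 197*(Q - 90)/223 = 197*(-90 + Q)/223 = -17730/223 + 197*Q/223)
g(423) + C = (-17730/223 + (197/223)*423) + 70426/23541 = (-17730/223 + 83331/223) + 70426/23541 = 65601/223 + 70426/23541 = 1560018139/5249643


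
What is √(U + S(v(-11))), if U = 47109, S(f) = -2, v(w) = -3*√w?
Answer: 17*√163 ≈ 217.04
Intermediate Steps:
√(U + S(v(-11))) = √(47109 - 2) = √47107 = 17*√163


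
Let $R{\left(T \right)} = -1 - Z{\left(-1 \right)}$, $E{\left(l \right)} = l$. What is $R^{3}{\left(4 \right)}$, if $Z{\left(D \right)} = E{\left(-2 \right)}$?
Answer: $1$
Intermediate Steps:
$Z{\left(D \right)} = -2$
$R{\left(T \right)} = 1$ ($R{\left(T \right)} = -1 - -2 = -1 + 2 = 1$)
$R^{3}{\left(4 \right)} = 1^{3} = 1$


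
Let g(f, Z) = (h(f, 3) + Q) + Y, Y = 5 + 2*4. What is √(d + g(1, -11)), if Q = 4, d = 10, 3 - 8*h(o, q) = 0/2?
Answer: √438/4 ≈ 5.2321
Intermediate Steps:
h(o, q) = 3/8 (h(o, q) = 3/8 - 0/2 = 3/8 - ⅛*0 = 3/8 + 0 = 3/8)
Y = 13 (Y = 5 + 8 = 13)
g(f, Z) = 139/8 (g(f, Z) = (3/8 + 4) + 13 = 35/8 + 13 = 139/8)
√(d + g(1, -11)) = √(10 + 139/8) = √(219/8) = √438/4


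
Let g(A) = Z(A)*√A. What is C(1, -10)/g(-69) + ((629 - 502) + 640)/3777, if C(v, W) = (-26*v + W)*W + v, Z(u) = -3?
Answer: 767/3777 + 361*I*√69/207 ≈ 0.20307 + 14.486*I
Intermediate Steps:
C(v, W) = v + W*(W - 26*v) (C(v, W) = (W - 26*v)*W + v = W*(W - 26*v) + v = v + W*(W - 26*v))
g(A) = -3*√A
C(1, -10)/g(-69) + ((629 - 502) + 640)/3777 = (1 + (-10)² - 26*(-10)*1)/((-3*I*√69)) + ((629 - 502) + 640)/3777 = (1 + 100 + 260)/((-3*I*√69)) + (127 + 640)*(1/3777) = 361/((-3*I*√69)) + 767*(1/3777) = 361*(I*√69/207) + 767/3777 = 361*I*√69/207 + 767/3777 = 767/3777 + 361*I*√69/207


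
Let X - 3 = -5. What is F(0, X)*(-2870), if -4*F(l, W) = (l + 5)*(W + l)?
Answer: -7175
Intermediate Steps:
X = -2 (X = 3 - 5 = -2)
F(l, W) = -(5 + l)*(W + l)/4 (F(l, W) = -(l + 5)*(W + l)/4 = -(5 + l)*(W + l)/4)
F(0, X)*(-2870) = (-5/4*(-2) - 5/4*0 - 1/4*0**2 - 1/4*(-2)*0)*(-2870) = (5/2 + 0 - 1/4*0 + 0)*(-2870) = (5/2 + 0 + 0 + 0)*(-2870) = (5/2)*(-2870) = -7175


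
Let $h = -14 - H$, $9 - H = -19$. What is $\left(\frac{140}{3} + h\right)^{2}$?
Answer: $\frac{196}{9} \approx 21.778$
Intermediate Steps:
$H = 28$ ($H = 9 - -19 = 9 + 19 = 28$)
$h = -42$ ($h = -14 - 28 = -42$)
$\left(\frac{140}{3} + h\right)^{2} = \left(\frac{140}{3} - 42\right)^{2} = \left(\frac{14}{3}\right)^{2} = \frac{196}{9}$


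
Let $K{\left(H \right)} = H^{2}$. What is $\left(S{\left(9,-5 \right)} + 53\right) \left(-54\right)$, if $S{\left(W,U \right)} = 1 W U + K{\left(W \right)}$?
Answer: $-4806$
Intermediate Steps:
$S{\left(W,U \right)} = W^{2} + U W$ ($S{\left(W,U \right)} = 1 W U + W^{2} = W U + W^{2} = U W + W^{2} = W^{2} + U W$)
$\left(S{\left(9,-5 \right)} + 53\right) \left(-54\right) = \left(9 \left(-5 + 9\right) + 53\right) \left(-54\right) = \left(9 \cdot 4 + 53\right) \left(-54\right) = \left(36 + 53\right) \left(-54\right) = 89 \left(-54\right) = -4806$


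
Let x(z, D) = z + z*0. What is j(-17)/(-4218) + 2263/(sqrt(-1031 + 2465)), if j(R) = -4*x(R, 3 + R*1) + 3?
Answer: -71/4218 + 2263*sqrt(1434)/1434 ≈ 59.743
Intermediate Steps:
x(z, D) = z (x(z, D) = z + 0 = z)
j(R) = 3 - 4*R (j(R) = -4*R + 3 = 3 - 4*R)
j(-17)/(-4218) + 2263/(sqrt(-1031 + 2465)) = (3 - 4*(-17))/(-4218) + 2263/(sqrt(-1031 + 2465)) = (3 + 68)*(-1/4218) + 2263/(sqrt(1434)) = 71*(-1/4218) + 2263*(sqrt(1434)/1434) = -71/4218 + 2263*sqrt(1434)/1434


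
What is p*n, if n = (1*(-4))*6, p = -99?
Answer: 2376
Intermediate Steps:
n = -24 (n = -4*6 = -24)
p*n = -99*(-24) = 2376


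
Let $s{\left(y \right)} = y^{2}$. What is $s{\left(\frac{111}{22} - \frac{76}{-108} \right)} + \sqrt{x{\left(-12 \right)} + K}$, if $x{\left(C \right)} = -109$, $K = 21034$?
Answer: $\frac{11662225}{352836} + 15 \sqrt{93} \approx 177.71$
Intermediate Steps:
$s{\left(\frac{111}{22} - \frac{76}{-108} \right)} + \sqrt{x{\left(-12 \right)} + K} = \left(\frac{111}{22} - \frac{76}{-108}\right)^{2} + \sqrt{-109 + 21034} = \left(111 \cdot \frac{1}{22} - - \frac{19}{27}\right)^{2} + \sqrt{20925} = \left(\frac{111}{22} + \frac{19}{27}\right)^{2} + 15 \sqrt{93} = \left(\frac{3415}{594}\right)^{2} + 15 \sqrt{93} = \frac{11662225}{352836} + 15 \sqrt{93}$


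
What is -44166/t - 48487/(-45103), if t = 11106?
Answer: -242253746/83485653 ≈ -2.9017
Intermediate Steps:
-44166/t - 48487/(-45103) = -44166/11106 - 48487/(-45103) = -44166*1/11106 - 48487*(-1/45103) = -7361/1851 + 48487/45103 = -242253746/83485653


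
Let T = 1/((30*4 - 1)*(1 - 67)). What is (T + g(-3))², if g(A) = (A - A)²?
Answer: 1/61685316 ≈ 1.6211e-8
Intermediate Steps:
T = -1/7854 (T = 1/((120 - 1)*(-66)) = 1/(119*(-66)) = 1/(-7854) = -1/7854 ≈ -0.00012732)
g(A) = 0 (g(A) = 0² = 0)
(T + g(-3))² = (-1/7854 + 0)² = (-1/7854)² = 1/61685316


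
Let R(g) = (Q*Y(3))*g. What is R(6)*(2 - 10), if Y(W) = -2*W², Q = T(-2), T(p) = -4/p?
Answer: 1728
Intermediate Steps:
Q = 2 (Q = -4/(-2) = -4*(-½) = 2)
R(g) = -36*g (R(g) = (2*(-2*3²))*g = (2*(-2*9))*g = (2*(-18))*g = -36*g)
R(6)*(2 - 10) = (-36*6)*(2 - 10) = -216*(-8) = 1728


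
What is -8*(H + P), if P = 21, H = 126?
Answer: -1176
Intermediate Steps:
-8*(H + P) = -8*(126 + 21) = -8*147 = -1176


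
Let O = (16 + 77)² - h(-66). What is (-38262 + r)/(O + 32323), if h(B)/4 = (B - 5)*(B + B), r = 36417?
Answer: -1845/3484 ≈ -0.52956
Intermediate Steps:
h(B) = 8*B*(-5 + B) (h(B) = 4*((B - 5)*(B + B)) = 4*((-5 + B)*(2*B)) = 4*(2*B*(-5 + B)) = 8*B*(-5 + B))
O = -28839 (O = (16 + 77)² - 8*(-66)*(-5 - 66) = 93² - 8*(-66)*(-71) = 8649 - 1*37488 = 8649 - 37488 = -28839)
(-38262 + r)/(O + 32323) = (-38262 + 36417)/(-28839 + 32323) = -1845/3484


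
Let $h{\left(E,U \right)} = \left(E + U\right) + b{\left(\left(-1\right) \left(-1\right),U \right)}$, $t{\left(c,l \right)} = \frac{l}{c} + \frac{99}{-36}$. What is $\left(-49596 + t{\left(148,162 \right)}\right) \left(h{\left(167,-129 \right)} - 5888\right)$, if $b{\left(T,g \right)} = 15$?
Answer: $\frac{42831543255}{148} \approx 2.894 \cdot 10^{8}$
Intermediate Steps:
$t{\left(c,l \right)} = - \frac{11}{4} + \frac{l}{c}$ ($t{\left(c,l \right)} = \frac{l}{c} + 99 \left(- \frac{1}{36}\right) = \frac{l}{c} - \frac{11}{4} = - \frac{11}{4} + \frac{l}{c}$)
$h{\left(E,U \right)} = 15 + E + U$ ($h{\left(E,U \right)} = \left(E + U\right) + 15 = 15 + E + U$)
$\left(-49596 + t{\left(148,162 \right)}\right) \left(h{\left(167,-129 \right)} - 5888\right) = \left(-49596 - \left(\frac{11}{4} - \frac{162}{148}\right)\right) \left(\left(15 + 167 - 129\right) - 5888\right) = \left(-49596 + \left(- \frac{11}{4} + 162 \cdot \frac{1}{148}\right)\right) \left(53 - 5888\right) = \left(-49596 + \left(- \frac{11}{4} + \frac{81}{74}\right)\right) \left(-5835\right) = \left(-49596 - \frac{245}{148}\right) \left(-5835\right) = \left(- \frac{7340453}{148}\right) \left(-5835\right) = \frac{42831543255}{148}$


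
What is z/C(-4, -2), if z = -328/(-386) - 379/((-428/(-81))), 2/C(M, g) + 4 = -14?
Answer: 52692435/82604 ≈ 637.89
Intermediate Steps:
C(M, g) = -⅑ (C(M, g) = 2/(-4 - 14) = 2/(-18) = 2*(-1/18) = -⅑)
z = -5854715/82604 (z = -328*(-1/386) - 379/((-428*(-1/81))) = 164/193 - 379/428/81 = 164/193 - 379*81/428 = 164/193 - 30699/428 = -5854715/82604 ≈ -70.877)
z/C(-4, -2) = -5854715/(82604*(-⅑)) = -5854715/82604*(-9) = 52692435/82604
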